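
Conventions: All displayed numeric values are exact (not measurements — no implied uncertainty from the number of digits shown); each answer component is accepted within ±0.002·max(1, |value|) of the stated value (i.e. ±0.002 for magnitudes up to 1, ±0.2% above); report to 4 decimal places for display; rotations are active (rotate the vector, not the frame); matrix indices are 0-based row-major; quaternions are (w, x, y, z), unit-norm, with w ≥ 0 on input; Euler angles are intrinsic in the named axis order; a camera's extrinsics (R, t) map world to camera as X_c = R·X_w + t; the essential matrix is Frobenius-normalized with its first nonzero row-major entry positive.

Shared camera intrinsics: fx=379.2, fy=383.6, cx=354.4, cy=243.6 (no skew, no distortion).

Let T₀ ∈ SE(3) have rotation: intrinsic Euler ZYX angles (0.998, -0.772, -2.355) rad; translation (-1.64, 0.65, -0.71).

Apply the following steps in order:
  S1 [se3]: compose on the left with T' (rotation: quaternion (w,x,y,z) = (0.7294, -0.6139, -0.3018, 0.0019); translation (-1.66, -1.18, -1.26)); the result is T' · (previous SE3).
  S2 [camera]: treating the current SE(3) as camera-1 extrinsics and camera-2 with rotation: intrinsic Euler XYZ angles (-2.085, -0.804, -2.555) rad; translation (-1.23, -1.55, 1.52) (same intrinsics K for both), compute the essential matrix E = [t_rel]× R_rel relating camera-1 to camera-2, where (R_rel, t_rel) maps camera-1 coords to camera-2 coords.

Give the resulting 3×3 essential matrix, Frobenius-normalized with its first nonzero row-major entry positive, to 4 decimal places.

matrix = [0.6521 -0.2353 -0.1089; 0.0182 0.2742 -0.6263; -0.0785 0.1026 -0.1517]

after S1 (compose_se3): R=[0.2303 0.9407 0.2492; 0.9172 -0.1243 -0.3786; -0.3252 0.3157 -0.8914], t=(-2.4479, -2.2672, -2.6066)
after S2 (essential): [0.6521 -0.2353 -0.1089; 0.0182 0.2742 -0.6263; -0.0785 0.1026 -0.1517]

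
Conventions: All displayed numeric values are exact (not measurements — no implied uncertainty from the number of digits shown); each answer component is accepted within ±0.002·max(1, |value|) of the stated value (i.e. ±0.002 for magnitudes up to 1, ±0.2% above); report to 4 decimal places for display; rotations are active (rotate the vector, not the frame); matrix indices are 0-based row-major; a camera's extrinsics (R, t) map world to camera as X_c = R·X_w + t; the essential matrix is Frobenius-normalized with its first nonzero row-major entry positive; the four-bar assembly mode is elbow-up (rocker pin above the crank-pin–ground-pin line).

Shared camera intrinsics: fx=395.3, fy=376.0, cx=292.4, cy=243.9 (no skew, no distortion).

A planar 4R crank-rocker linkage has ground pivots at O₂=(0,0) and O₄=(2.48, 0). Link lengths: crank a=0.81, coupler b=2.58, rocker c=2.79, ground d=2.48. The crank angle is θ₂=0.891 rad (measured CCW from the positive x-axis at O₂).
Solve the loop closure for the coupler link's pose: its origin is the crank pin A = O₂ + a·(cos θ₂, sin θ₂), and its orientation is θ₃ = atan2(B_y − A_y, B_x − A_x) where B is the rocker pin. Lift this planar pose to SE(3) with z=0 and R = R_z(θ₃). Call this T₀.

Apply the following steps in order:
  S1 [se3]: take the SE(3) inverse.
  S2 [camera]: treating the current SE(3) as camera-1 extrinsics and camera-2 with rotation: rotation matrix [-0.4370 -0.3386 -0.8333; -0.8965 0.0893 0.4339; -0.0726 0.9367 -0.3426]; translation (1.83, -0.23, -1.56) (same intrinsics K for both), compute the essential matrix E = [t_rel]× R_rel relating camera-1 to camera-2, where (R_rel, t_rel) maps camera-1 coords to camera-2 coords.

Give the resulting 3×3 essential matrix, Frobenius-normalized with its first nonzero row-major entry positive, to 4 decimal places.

source (fourbar_fk): coupler pose = R=[0.5722 -0.8201 0.0000; 0.8201 0.5722 0.0000; 0.0000 0.0000 1.0000], t=(0.5092, 0.6299, 0.0000)
after S1 (invert_se3): R=[0.5722 0.8201 0.0000; -0.8201 0.5722 -0.0000; 0.0000 0.0000 1.0000], t=(-0.8080, 0.0571, 0.0000)
after S2 (essential): [0.3478 -0.1608 -0.2520; 0.1860 0.3845 -0.5083; 0.3651 -0.4633 -0.0308]

matrix = [0.3478 -0.1608 -0.2520; 0.1860 0.3845 -0.5083; 0.3651 -0.4633 -0.0308]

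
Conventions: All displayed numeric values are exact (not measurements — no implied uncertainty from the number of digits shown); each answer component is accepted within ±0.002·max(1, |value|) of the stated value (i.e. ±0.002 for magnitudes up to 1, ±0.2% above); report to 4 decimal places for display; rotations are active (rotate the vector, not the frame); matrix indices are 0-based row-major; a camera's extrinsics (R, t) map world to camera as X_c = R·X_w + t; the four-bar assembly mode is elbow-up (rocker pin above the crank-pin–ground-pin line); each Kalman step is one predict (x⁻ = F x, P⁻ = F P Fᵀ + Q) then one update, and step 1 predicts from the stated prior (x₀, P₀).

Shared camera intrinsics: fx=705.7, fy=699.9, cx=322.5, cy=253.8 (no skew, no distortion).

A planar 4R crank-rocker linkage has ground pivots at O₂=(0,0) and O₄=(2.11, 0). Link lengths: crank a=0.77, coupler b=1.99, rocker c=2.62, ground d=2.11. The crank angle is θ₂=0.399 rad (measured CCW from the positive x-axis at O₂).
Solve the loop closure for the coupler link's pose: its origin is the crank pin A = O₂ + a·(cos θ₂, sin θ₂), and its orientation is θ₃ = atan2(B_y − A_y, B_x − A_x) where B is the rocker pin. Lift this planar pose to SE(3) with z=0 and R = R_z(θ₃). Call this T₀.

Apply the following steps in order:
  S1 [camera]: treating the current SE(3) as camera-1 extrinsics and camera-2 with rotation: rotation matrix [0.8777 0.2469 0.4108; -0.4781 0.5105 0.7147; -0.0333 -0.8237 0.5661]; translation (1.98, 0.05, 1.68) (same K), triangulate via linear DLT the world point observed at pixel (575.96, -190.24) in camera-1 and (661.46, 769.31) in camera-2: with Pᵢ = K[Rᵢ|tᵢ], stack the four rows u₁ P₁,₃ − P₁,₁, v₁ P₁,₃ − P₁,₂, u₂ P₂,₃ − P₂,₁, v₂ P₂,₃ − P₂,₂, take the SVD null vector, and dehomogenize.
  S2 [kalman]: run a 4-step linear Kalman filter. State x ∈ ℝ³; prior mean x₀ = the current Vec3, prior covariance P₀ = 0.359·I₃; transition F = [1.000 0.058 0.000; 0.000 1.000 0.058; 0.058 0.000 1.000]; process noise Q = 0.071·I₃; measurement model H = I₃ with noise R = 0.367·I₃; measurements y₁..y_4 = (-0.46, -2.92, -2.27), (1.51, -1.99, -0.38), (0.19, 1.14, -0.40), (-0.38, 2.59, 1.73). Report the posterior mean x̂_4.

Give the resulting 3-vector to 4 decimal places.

result = (-0.0595, 0.5477, 0.4602)

source (fourbar_fk): coupler pose = R=[0.0601 -0.9982 0.0000; 0.9982 0.0601 0.0000; 0.0000 0.0000 1.0000], t=(0.7095, 0.2991, 0.0000)
after S1 (triangulate): (-1.5521, -0.0949, 1.9795)
after S2 (kf_track): (-0.0595, 0.5477, 0.4602)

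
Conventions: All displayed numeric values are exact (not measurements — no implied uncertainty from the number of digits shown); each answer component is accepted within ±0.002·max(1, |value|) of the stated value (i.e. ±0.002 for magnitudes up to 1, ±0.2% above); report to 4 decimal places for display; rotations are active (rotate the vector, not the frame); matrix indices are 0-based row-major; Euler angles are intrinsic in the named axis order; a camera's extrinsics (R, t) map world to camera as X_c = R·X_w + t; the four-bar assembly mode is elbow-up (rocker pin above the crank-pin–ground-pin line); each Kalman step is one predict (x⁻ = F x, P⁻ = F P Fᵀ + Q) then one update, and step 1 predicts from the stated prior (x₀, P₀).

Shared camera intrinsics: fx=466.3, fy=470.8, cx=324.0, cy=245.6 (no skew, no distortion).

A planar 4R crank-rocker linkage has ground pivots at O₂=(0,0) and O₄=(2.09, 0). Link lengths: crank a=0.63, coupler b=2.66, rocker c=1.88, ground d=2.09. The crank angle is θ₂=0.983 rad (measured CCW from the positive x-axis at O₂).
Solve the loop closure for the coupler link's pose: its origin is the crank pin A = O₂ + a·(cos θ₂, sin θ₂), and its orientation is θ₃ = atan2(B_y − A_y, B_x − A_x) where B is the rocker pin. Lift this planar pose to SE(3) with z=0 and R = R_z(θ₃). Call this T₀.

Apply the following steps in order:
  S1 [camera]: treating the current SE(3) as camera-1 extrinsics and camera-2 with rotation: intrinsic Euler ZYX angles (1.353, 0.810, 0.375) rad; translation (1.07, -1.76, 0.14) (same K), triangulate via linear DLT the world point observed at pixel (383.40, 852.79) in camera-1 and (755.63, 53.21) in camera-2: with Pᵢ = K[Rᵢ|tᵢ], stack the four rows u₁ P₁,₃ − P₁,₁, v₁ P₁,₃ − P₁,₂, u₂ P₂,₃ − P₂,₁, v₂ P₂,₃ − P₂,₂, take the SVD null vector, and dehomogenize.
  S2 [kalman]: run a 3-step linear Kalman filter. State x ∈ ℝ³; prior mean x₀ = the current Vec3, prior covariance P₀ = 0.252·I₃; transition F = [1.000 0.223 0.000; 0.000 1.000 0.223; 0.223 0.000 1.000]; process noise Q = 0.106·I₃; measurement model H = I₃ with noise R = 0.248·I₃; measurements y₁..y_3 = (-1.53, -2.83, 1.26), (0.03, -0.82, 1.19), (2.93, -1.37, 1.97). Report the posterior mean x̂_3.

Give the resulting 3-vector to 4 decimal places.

result = (1.0840, -0.8005, 1.5707)

source (fourbar_fk): coupler pose = R=[0.8815 -0.4722 0.0000; 0.4722 0.8815 0.0000; 0.0000 0.0000 1.0000], t=(0.3494, 0.5243, 0.0000)
after S1 (triangulate): (0.3168, 1.0050, 1.2094)
after S2 (kf_track): (1.0840, -0.8005, 1.5707)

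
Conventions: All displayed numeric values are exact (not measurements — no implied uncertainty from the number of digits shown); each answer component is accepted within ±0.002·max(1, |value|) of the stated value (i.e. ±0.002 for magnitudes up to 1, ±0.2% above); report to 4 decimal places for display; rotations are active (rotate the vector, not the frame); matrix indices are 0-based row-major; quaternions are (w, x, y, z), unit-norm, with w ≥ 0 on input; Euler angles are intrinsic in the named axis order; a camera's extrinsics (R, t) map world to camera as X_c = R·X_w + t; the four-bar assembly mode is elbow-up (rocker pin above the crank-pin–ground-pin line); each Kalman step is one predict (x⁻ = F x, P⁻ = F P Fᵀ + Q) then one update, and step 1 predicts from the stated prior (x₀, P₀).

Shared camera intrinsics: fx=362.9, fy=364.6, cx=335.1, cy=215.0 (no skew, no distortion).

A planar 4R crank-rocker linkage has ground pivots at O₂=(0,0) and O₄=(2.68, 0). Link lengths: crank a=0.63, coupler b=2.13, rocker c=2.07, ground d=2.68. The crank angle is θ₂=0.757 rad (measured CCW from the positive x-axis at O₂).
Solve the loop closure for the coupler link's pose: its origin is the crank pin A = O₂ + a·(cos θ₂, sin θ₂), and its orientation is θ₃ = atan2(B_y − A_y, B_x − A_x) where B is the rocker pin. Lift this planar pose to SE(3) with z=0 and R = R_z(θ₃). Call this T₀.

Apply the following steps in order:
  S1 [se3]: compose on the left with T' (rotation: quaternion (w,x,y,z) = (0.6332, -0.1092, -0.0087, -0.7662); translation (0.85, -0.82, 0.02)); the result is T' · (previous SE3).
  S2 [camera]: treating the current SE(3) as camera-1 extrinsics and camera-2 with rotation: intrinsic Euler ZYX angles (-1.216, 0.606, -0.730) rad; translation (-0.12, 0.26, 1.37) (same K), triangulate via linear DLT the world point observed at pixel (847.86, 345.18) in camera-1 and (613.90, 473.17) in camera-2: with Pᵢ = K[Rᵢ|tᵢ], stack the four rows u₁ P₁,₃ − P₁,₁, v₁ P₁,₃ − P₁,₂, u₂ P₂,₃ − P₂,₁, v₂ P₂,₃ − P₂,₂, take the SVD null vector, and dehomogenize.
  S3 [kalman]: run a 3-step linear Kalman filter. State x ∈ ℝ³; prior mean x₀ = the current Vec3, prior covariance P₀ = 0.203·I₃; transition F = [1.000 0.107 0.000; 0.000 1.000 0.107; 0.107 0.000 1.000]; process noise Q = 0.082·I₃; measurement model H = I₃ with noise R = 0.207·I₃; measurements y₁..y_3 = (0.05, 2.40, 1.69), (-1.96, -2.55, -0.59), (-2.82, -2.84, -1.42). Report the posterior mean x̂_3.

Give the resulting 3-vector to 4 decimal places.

source (fourbar_fk): coupler pose = R=[0.7059 -0.7083 0.0000; 0.7083 0.7059 0.0000; 0.0000 0.0000 1.0000], t=(0.4579, 0.4326, 0.0000)
after S1 (compose_se3): R=[0.5656 0.8097 0.1563; -0.8238 0.5462 0.1516; 0.0374 -0.2145 0.9760], t=(1.1908, -1.3491, 0.0476)
after S2 (triangulate): (-1.0119, 1.3894, 1.7591)
after S3 (kf_track): (-2.0441, -1.4940, -0.6023)

result = (-2.0441, -1.4940, -0.6023)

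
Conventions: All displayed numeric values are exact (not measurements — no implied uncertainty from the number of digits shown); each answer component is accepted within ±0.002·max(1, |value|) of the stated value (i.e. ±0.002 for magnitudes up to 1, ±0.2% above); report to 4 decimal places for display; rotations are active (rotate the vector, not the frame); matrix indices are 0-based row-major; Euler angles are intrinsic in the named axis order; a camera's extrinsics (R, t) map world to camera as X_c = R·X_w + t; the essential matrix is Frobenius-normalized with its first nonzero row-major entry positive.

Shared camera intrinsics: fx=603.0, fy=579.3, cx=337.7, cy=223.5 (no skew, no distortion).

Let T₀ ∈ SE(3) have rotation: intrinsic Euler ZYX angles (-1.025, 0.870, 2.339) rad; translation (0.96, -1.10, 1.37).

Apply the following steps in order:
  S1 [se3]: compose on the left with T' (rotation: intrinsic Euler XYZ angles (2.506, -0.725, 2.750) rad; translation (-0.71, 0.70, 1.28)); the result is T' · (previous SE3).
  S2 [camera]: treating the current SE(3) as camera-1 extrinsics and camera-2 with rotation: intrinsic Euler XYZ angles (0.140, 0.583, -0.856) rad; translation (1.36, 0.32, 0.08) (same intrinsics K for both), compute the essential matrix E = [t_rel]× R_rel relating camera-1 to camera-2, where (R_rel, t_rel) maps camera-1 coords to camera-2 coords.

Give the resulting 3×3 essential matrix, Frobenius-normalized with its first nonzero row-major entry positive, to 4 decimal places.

after S1 (compose_se3): R=[0.4327 0.1432 0.8901; -0.1341 -0.9661 0.2206; 0.8915 -0.2149 -0.3988], t=(-1.9684, -0.8377, 1.5254)
after S2 (essential): [0.1906 0.3570 0.3359; 0.1950 -0.5546 0.3876; -0.1968 -0.2544 -0.3524]

matrix = [0.1906 0.3570 0.3359; 0.1950 -0.5546 0.3876; -0.1968 -0.2544 -0.3524]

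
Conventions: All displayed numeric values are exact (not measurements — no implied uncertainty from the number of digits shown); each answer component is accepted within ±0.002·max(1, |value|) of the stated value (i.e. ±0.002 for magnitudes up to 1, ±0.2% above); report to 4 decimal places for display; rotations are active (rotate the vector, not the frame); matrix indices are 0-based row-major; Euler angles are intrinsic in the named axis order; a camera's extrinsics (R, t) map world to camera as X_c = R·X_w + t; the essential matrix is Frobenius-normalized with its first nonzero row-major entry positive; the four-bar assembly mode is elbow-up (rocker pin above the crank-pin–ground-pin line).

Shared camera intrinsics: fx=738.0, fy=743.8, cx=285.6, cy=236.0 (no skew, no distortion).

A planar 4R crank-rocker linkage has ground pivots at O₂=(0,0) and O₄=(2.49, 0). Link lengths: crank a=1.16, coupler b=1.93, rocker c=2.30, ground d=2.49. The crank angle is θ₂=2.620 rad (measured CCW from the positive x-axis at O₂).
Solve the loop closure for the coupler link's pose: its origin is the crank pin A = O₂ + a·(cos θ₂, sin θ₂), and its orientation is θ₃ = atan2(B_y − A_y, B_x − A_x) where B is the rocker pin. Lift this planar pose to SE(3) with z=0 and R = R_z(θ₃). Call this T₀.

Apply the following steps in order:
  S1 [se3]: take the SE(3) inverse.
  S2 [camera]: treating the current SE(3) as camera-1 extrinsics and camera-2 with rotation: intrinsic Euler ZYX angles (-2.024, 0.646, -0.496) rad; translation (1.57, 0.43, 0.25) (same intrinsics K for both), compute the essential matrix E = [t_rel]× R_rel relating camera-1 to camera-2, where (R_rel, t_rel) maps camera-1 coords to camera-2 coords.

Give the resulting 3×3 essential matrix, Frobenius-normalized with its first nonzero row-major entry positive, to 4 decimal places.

source (fourbar_fk): coupler pose = R=[0.8898 -0.4563 0.0000; 0.4563 0.8898 0.0000; 0.0000 0.0000 1.0000], t=(-1.0058, 0.5780, 0.0000)
after S1 (invert_se3): R=[0.8898 0.4563 0.0000; -0.4563 0.8898 0.0000; 0.0000 0.0000 1.0000], t=(0.6312, -0.9732, 0.0000)
after S2 (essential): [0.0826 0.0526 -0.3063; -0.4640 -0.1992 0.4102; 0.4685 0.1352 0.4853]

matrix = [0.0826 0.0526 -0.3063; -0.4640 -0.1992 0.4102; 0.4685 0.1352 0.4853]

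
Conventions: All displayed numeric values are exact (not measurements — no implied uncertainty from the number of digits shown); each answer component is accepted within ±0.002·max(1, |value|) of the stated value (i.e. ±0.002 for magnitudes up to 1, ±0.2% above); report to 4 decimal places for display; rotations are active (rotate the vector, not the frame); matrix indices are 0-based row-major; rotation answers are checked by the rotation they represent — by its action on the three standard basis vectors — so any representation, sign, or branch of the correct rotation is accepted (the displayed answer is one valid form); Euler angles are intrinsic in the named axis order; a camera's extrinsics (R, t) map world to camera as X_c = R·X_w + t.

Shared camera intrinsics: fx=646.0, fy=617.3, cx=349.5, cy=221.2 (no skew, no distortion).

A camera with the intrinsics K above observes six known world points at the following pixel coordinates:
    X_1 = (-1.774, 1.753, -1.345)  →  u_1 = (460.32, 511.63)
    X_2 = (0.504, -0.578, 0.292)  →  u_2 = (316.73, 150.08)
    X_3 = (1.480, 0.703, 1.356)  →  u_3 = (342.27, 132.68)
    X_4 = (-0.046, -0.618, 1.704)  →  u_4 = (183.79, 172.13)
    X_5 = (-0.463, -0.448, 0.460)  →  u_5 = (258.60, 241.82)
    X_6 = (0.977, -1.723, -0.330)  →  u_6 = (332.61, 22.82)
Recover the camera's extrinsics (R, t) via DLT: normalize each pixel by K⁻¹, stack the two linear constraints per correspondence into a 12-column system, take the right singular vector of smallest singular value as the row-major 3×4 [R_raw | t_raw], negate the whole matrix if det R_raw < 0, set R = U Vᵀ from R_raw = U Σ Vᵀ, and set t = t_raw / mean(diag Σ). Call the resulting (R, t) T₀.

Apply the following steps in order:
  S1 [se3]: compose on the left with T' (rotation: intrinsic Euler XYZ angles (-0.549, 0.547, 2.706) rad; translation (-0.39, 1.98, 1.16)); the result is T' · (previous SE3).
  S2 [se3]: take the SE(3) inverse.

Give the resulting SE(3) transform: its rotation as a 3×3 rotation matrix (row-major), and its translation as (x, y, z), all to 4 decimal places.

source (pnp_recover): camera pose = R=[0.4503 0.4553 -0.7681; -0.8487 0.4855 -0.2098; 0.2774 0.7463 0.6050], t=(-0.0300, 0.1100, 5.8398)
after S1 (compose_se3): R=[0.1014 -0.1393 0.9850; 0.9557 0.2886 -0.0576; -0.2763 0.9472 0.1624], t=(2.6310, 4.4921, 5.4819)
after S2 (invert_se3): R=[0.1014 0.9557 -0.2763; -0.1393 0.2886 0.9472; 0.9850 -0.0576 0.1624], t=(-3.0452, -6.1229, -3.2233)

rotation (matrix) = ((0.1014, 0.9557, -0.2763), (-0.1393, 0.2886, 0.9472), (0.9850, -0.0576, 0.1624)), translation = (-3.0452, -6.1229, -3.2233)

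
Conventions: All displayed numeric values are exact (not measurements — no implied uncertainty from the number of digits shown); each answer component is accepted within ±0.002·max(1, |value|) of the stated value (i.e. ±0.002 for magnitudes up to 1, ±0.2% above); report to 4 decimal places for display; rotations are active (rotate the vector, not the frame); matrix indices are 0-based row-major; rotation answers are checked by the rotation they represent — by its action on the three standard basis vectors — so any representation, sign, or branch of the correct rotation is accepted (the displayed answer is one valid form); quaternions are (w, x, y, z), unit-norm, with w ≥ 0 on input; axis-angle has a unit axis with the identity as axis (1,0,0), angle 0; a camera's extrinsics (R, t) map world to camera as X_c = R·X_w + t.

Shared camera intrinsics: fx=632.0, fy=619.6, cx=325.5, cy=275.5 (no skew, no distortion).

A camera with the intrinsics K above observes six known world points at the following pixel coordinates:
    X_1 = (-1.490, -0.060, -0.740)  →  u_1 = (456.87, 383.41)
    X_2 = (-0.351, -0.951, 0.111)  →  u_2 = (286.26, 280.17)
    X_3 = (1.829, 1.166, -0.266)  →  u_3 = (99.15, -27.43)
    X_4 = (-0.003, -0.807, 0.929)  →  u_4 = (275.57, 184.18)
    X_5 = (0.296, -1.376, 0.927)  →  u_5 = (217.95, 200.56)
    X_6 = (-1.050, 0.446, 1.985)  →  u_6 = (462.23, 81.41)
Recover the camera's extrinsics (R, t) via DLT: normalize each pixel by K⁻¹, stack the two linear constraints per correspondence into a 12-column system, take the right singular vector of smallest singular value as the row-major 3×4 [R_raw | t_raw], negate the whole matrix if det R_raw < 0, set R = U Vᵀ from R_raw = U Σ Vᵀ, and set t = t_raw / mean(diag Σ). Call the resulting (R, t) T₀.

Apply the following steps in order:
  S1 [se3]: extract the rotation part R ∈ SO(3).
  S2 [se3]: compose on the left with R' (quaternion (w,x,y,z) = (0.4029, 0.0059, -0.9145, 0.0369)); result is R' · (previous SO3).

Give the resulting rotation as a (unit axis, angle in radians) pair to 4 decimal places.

rotation (axis_angle) = ((0.9519, -0.0791, -0.2959), 1.9268)

source (pnp_recover): camera pose = R=[-0.8225 0.5560 0.1203; -0.3940 -0.4043 -0.8254; -0.4103 -0.7263 0.5515], t=(-0.1103, -0.3904, 4.5314)
after S1 (rot_of_se3): [-0.8225 0.5560 0.1203; -0.3940 -0.4043 -0.8254; -0.4103 -0.7263 0.5515]
after S2 (compose_so3): [0.8735 0.1758 -0.4539; -0.3788 -0.3401 -0.8607; -0.3057 0.9238 -0.2305]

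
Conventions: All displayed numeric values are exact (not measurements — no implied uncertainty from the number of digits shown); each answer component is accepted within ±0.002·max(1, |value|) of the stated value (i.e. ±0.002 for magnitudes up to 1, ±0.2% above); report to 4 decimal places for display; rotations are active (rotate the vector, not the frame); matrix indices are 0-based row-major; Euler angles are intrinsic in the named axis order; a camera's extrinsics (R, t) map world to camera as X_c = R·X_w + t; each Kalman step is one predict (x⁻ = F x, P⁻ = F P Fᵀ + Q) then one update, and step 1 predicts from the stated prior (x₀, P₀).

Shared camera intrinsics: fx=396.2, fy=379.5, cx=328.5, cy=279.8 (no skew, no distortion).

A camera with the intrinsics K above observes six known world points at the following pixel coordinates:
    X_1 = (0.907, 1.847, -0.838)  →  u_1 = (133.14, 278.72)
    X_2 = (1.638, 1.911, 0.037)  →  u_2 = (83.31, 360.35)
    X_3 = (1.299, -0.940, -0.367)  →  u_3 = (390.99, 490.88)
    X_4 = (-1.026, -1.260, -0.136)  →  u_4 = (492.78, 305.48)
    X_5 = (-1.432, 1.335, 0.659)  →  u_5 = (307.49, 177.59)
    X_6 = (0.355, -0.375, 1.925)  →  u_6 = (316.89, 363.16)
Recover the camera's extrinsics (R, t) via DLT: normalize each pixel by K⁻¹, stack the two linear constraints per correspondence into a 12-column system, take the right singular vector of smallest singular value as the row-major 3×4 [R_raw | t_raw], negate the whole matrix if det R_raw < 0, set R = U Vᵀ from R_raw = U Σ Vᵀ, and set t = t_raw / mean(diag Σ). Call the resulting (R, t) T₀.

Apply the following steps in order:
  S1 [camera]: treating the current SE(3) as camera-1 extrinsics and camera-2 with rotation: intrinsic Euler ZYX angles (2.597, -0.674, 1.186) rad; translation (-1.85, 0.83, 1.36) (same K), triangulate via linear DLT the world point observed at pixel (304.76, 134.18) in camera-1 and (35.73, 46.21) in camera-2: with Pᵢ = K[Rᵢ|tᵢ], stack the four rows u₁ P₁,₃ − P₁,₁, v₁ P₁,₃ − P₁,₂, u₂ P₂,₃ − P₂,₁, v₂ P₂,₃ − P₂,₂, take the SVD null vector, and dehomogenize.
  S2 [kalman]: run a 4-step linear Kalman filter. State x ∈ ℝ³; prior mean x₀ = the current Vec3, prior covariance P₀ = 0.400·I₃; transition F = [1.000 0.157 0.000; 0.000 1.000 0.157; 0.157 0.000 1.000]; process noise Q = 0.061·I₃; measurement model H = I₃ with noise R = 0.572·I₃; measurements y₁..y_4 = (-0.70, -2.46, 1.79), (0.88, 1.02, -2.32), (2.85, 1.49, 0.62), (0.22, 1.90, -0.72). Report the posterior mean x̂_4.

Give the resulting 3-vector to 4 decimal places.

result = (0.7902, 1.0166, -0.1606)

source (pnp_recover): camera pose = R=[-0.4935 -0.8079 -0.3220; 0.8068 -0.5636 0.1774; -0.3248 -0.1722 0.9300], t=(0.3200, 0.4500, 4.1300)
after S1 (triangulate): (-0.9852, 1.5476, -0.7266)
after S2 (kf_track): (0.7902, 1.0166, -0.1606)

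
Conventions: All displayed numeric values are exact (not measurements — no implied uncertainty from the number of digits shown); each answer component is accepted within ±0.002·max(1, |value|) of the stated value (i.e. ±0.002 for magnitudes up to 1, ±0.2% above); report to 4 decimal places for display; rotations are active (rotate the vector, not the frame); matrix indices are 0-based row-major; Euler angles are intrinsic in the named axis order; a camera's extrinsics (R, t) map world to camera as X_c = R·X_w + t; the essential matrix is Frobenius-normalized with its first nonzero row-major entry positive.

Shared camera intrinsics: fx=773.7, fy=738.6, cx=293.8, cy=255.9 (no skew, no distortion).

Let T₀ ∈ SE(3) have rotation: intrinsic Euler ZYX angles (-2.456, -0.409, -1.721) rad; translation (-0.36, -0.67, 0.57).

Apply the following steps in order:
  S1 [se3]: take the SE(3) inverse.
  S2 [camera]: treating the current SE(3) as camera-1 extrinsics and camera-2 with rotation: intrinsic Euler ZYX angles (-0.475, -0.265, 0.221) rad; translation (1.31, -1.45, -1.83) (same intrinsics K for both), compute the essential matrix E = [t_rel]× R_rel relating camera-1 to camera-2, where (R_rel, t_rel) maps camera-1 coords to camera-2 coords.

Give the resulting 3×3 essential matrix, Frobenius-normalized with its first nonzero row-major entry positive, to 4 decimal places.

matrix = [0.1369 -0.5891 0.3325; -0.4048 -0.1938 0.0738; 0.5613 0.0334 0.0261]

after S1 (invert_se3): R=[-0.7102 -0.5809 0.3977; -0.3991 -0.1331 -0.9072; 0.5799 -0.8030 -0.1373], t=(-0.8716, 0.2842, -0.2510)
after S2 (essential): [0.1369 -0.5891 0.3325; -0.4048 -0.1938 0.0738; 0.5613 0.0334 0.0261]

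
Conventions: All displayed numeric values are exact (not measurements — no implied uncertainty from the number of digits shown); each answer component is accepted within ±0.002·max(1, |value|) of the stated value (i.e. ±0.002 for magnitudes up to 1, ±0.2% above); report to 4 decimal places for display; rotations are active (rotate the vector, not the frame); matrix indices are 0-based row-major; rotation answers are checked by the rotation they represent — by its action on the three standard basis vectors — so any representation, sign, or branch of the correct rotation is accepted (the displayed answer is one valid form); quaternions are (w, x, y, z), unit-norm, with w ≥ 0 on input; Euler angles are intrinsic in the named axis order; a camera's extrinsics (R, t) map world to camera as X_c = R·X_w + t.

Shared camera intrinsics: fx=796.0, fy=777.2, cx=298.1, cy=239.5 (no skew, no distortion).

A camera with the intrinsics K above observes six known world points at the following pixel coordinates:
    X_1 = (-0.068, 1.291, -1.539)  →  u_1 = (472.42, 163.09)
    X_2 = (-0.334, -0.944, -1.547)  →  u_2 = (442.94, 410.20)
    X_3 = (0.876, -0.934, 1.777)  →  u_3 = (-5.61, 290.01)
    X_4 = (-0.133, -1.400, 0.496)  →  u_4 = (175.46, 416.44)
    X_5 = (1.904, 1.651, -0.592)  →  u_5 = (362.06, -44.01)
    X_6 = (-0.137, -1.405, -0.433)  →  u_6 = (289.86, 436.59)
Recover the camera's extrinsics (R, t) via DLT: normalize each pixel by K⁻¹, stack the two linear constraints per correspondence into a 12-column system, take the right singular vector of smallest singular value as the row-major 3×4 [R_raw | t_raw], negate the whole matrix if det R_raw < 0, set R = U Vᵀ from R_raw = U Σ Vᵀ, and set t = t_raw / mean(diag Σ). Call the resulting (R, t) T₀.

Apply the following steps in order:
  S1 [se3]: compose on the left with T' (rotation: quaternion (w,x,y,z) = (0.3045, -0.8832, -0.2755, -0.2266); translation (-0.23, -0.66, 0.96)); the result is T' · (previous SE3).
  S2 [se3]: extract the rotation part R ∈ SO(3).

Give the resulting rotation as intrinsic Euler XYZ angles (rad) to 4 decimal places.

rotation (euler_xyz) = (2.9462, -0.8507, 2.6959)

source (pnp_recover): camera pose = R=[-0.1196 0.1997 -0.9725; -0.4880 -0.8649 -0.1175; -0.8646 0.4606 0.2009], t=(-0.2200, 0.2099, 6.6997)
after S1 (compose_se3): R=[-0.5950 -0.2843 -0.7517; -0.2912 0.9480 -0.1280; 0.7491 0.1428 -0.6469], t=(1.2947, 3.5642, -4.0210)
after S2 (rot_of_se3): [-0.5950 -0.2843 -0.7517; -0.2912 0.9480 -0.1280; 0.7491 0.1428 -0.6469]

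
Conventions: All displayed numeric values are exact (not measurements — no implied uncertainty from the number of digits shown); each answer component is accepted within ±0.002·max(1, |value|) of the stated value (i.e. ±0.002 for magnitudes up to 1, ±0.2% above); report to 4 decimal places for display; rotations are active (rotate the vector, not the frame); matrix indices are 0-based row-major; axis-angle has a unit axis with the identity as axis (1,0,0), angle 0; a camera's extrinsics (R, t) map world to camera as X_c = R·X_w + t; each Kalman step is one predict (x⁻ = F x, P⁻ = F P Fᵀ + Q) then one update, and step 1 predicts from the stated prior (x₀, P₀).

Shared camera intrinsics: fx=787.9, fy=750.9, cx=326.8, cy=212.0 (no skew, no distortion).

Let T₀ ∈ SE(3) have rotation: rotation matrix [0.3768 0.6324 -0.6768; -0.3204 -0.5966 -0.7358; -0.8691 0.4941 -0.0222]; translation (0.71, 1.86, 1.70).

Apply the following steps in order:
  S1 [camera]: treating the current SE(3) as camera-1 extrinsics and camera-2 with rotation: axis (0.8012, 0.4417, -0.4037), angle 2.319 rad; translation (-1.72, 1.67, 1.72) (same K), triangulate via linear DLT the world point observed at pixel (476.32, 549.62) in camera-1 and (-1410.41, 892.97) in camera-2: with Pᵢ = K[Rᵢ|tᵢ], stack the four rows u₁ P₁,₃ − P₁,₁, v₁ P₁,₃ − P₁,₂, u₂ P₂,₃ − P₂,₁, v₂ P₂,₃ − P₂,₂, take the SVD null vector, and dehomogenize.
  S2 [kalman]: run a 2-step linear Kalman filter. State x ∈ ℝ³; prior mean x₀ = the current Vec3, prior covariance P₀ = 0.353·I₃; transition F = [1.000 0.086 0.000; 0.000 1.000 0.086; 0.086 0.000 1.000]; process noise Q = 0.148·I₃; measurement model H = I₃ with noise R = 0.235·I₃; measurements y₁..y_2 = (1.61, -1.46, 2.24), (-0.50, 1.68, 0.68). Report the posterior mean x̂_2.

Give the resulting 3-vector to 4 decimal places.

result = (0.2594, 0.6147, 1.2842)

after S1 (triangulate): (0.6561, 0.2430, 1.2990)
after S2 (kf_track): (0.2594, 0.6147, 1.2842)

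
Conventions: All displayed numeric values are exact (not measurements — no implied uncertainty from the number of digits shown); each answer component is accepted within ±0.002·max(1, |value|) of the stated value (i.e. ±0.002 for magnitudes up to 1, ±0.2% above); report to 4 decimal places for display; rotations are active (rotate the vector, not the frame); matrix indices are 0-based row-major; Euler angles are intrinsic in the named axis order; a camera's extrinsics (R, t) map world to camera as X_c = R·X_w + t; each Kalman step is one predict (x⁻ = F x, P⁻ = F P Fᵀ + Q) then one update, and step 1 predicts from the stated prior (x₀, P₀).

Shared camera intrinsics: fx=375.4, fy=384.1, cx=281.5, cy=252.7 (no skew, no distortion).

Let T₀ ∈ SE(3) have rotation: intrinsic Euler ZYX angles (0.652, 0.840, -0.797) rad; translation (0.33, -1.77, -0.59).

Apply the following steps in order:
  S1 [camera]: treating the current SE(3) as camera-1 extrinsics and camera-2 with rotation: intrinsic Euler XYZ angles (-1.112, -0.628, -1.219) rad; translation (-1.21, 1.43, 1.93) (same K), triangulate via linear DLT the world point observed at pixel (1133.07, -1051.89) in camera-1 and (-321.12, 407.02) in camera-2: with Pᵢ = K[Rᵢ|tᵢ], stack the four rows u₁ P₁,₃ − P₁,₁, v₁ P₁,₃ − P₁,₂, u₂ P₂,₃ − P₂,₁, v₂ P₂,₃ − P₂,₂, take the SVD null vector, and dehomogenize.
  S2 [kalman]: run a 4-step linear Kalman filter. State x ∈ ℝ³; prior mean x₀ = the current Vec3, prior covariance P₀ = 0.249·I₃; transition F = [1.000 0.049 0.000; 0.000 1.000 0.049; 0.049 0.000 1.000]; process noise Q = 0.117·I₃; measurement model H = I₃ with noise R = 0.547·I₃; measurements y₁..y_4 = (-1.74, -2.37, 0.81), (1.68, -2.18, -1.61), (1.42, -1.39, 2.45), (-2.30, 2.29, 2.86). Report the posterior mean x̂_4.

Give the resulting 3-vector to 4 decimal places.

result = (-0.5440, -0.2223, 1.5400)

after S1 (triangulate): (-0.4735, -1.5942, 0.2242)
after S2 (kf_track): (-0.5440, -0.2223, 1.5400)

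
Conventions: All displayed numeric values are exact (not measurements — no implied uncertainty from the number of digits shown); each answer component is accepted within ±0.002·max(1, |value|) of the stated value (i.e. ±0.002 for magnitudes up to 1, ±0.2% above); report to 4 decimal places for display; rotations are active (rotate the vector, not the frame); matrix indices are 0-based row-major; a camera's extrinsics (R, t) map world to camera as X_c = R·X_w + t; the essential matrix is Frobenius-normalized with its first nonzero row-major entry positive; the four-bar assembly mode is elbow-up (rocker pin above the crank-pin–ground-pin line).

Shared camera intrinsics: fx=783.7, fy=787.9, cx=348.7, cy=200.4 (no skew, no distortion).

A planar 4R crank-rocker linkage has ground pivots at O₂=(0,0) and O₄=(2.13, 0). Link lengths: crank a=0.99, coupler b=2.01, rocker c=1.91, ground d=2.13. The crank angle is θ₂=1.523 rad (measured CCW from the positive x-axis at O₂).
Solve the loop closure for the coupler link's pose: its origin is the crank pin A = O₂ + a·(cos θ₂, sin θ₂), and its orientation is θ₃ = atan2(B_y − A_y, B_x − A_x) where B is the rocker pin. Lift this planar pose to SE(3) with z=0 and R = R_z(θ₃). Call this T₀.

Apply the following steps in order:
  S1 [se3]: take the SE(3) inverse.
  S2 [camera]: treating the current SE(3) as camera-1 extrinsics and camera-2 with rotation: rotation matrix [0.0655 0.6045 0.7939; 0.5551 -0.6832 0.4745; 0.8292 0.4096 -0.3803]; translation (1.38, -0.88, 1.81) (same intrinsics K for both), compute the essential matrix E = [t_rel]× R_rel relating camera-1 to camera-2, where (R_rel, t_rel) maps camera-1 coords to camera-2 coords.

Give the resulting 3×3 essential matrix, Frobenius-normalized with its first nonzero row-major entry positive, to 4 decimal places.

matrix = [0.3871 -0.4083 0.1024; 0.2288 -0.2440 -0.5339; -0.1849 0.1932 -0.4522]

source (fourbar_fk): coupler pose = R=[0.8942 -0.4476 0.0000; 0.4476 0.8942 0.0000; 0.0000 0.0000 1.0000], t=(0.0473, 0.9889, 0.0000)
after S1 (invert_se3): R=[0.8942 0.4476 0.0000; -0.4476 0.8942 0.0000; 0.0000 0.0000 1.0000], t=(-0.4849, -0.8631, 0.0000)
after S2 (essential): [0.3871 -0.4083 0.1024; 0.2288 -0.2440 -0.5339; -0.1849 0.1932 -0.4522]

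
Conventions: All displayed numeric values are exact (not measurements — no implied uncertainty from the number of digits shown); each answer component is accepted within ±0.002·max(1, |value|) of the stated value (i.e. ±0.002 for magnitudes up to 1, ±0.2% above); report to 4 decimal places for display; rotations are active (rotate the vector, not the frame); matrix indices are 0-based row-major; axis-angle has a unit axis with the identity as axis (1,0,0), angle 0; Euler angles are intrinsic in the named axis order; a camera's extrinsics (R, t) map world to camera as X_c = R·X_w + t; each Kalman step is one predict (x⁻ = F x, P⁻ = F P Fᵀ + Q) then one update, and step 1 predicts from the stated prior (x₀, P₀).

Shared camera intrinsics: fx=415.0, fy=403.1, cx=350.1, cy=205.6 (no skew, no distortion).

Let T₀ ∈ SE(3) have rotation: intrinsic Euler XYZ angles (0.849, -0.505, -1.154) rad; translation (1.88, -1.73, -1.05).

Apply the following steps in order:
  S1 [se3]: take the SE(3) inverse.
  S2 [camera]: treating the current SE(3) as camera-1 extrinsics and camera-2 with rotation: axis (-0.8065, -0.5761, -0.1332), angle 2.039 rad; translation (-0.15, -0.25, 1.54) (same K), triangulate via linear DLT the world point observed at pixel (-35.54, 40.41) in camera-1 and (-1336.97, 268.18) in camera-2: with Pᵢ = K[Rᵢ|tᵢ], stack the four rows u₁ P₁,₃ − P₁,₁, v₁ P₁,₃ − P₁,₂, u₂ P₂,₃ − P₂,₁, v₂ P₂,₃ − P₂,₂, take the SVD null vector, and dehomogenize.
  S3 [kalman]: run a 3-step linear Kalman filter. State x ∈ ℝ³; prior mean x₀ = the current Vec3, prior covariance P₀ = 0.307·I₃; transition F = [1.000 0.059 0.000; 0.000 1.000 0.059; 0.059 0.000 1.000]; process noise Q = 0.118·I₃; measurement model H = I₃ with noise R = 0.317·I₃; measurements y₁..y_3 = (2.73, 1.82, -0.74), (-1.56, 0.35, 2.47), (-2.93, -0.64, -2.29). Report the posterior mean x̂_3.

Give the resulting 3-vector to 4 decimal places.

result = (-1.5560, -0.1051, -0.3874)

after S1 (invert_se3): R=[0.3543 -0.7512 -0.5569; 0.8003 -0.0646 0.5962; -0.4838 -0.6569 0.5783], t=(-2.5504, -0.9902, 0.3803)
after S2 (triangulate): (-1.6602, -1.5203, 1.5920)
after S3 (kf_track): (-1.5560, -0.1051, -0.3874)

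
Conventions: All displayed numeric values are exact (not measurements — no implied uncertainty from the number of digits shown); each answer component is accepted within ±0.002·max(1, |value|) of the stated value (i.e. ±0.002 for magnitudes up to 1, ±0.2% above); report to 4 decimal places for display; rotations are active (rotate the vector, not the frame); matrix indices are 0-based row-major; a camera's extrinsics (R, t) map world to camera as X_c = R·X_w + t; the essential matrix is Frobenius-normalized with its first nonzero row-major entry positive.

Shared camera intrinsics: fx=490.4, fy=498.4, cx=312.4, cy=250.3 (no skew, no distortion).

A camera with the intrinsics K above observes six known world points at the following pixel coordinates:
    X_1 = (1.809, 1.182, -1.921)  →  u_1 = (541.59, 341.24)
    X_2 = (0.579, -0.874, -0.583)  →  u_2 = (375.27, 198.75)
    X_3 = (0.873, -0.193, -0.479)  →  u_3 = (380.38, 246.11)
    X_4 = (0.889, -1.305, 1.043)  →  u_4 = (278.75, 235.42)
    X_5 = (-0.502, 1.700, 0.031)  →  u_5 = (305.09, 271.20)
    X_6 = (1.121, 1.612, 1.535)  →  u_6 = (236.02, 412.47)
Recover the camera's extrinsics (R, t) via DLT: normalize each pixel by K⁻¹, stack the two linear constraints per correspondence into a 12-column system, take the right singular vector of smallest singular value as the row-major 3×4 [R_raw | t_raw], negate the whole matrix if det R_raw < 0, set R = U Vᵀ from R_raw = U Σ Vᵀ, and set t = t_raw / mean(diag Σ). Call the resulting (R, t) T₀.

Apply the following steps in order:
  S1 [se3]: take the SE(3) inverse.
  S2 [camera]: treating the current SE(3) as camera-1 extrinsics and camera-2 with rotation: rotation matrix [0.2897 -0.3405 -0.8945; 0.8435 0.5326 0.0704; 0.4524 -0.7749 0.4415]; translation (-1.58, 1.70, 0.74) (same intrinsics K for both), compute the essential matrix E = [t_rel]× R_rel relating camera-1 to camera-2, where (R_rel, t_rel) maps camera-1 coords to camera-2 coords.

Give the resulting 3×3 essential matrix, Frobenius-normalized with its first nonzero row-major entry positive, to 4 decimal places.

matrix = [0.2819 0.2325 -0.1033; 0.3173 0.3040 0.5248; 0.3332 0.2523 -0.4612]

source (pnp_recover): camera pose = R=[0.3686 0.0123 -0.9295; 0.7499 0.5870 0.3051; 0.5494 -0.8095 0.2071], t=(0.1298, -0.4496, 5.9092)
after S1 (invert_se3): R=[0.3686 0.7499 0.5494; 0.0123 0.5870 -0.8095; -0.9295 0.3051 0.2071], t=(-2.9571, 5.0458, -0.9662)
after S2 (essential): [0.2819 0.2325 -0.1033; 0.3173 0.3040 0.5248; 0.3332 0.2523 -0.4612]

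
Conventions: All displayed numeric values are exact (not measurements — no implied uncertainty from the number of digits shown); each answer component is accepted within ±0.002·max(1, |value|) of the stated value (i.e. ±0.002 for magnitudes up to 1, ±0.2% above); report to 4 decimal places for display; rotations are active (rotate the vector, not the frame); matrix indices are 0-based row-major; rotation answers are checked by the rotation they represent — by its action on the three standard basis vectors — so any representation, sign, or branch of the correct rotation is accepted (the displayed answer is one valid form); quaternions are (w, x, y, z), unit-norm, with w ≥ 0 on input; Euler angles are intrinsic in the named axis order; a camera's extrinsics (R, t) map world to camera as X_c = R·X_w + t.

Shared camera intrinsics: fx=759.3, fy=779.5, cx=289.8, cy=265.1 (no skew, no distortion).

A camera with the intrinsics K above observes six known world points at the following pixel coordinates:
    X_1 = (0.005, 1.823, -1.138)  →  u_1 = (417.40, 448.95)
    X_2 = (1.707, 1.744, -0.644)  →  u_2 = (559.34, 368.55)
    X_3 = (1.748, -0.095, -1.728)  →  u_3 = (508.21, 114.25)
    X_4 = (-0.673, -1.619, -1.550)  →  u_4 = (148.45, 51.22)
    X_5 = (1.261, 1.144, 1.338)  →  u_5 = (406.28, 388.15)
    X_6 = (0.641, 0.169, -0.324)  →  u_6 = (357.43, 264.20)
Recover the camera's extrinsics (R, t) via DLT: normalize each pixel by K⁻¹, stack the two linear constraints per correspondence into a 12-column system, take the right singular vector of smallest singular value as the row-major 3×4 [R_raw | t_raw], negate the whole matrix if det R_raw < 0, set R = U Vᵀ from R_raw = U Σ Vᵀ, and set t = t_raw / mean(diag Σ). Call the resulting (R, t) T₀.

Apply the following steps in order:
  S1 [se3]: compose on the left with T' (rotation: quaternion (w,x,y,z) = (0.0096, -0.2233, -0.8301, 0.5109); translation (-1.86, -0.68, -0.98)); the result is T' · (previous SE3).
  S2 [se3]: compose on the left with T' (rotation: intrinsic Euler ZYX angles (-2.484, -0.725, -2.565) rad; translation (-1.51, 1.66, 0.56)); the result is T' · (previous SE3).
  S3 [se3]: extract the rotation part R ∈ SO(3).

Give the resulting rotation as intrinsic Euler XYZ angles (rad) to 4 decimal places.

rotation (euler_xyz) = (-0.2756, 0.5885, 0.6687)

source (pnp_recover): camera pose = R=[0.8839 0.4285 -0.1871; -0.3263 0.8519 0.4097; 0.3350 -0.3011 0.8928], t=(-0.0900, 0.1900, 6.9696)
after S1 (compose_se3): R=[-0.9951 -0.0048 0.0984; -0.0698 0.7394 -0.6697; -0.0695 -0.6733 -0.7361], t=(-3.4117, -6.5239, -4.4529)
after S2 (compose_se3): R=[0.6527 -0.5157 0.5551; 0.4780 0.8487 0.2264; -0.5878 0.1176 0.8004], t=(6.1961, 3.7682, 3.7539)
after S3 (rot_of_se3): [0.6527 -0.5157 0.5551; 0.4780 0.8487 0.2264; -0.5878 0.1176 0.8004]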